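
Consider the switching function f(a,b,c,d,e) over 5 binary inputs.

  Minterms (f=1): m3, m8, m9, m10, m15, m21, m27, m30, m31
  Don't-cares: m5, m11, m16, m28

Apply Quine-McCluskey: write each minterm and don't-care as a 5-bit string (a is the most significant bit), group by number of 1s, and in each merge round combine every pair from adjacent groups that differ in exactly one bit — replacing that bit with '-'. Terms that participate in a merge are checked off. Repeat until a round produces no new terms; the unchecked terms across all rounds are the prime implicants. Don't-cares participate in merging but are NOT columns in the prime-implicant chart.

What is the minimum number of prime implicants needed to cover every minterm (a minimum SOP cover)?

5

size-2^0 implicants → 00011(✓)  00101(✓)  01000(✓)  01001(✓)  01010(✓)  01011(✓)  01111(✓)  10000  10101(✓)  11011(✓)  11100(✓)  11110(✓)  11111(✓)
size-2^1 implicants → -0101  -1011(✓)  -1111(✓)  0-011  01-11(✓)  010-0(✓)  010-1(✓)  0100-(✓)  0101-(✓)  11-11(✓)  111-0  1111-
size-2^2 implicants → -1-11  010--
Unchecked terms (primes): -0101, -1-11, 0-011, 010--, 10000, 111-0, 1111-
Minterm coverage:
  m3 ⊆ 0-011 [E]
  m8 ⊆ 010-- [E]
  m9 ⊆ 010-- [E]
  m10 ⊆ 010-- [E]
  m15 ⊆ -1-11 [E]
  m21 ⊆ -0101 [E]
  m27 ⊆ -1-11 [E]
  m30 ⊆ 111-0,1111-
  m31 ⊆ -1-11,1111-
E = {-0101, -1-11, 0-011, 010--}
Petrick residual → 111-0
Cover = b'cd'e + bde + a'c'de + a'bc' + abce'  |cover|=5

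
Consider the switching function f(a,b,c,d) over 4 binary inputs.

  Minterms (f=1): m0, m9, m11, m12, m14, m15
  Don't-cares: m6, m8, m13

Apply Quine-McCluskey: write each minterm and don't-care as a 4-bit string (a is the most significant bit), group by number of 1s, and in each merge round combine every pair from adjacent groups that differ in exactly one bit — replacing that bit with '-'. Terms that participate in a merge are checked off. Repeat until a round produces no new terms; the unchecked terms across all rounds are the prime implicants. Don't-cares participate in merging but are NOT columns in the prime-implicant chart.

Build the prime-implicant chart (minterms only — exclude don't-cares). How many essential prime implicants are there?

[col 0] 0000*, 0110*, 1000*, 1001*, 1011*, 1100*, 1101*, 1110*, 1111*
[col 1] -000, -110, 1-00*, 1-01*, 1-11*, 10-1*, 100-*, 11-0*, 11-1*, 110-*, 111-*
[col 2] 1--1, 1-0-, 11--
Prime implicants: -000, -110, 1--1, 1-0-, 11--
PI chart (minterm → PIs covering it):
  0 | -000  (sole → essential)
  9 | 1--1,1-0-
  11 | 1--1  (sole → essential)
  12 | 1-0-,11--
  14 | -110,11--
  15 | 1--1,11--
Essential prime implicants: -000, 1--1

2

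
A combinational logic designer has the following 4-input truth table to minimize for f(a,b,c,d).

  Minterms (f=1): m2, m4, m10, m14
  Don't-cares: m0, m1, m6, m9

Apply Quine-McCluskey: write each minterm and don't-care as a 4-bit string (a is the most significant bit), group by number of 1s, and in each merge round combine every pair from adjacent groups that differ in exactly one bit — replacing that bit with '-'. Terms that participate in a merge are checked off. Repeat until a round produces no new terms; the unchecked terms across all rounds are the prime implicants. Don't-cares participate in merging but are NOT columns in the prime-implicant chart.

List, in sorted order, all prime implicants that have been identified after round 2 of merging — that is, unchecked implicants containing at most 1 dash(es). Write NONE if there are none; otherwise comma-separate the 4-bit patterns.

size-2^0 implicants → 0000(✓)  0001(✓)  0010(✓)  0100(✓)  0110(✓)  1001(✓)  1010(✓)  1110(✓)
size-2^1 implicants → -001  -010(✓)  -110(✓)  0-00(✓)  0-10(✓)  00-0(✓)  000-  01-0(✓)  1-10(✓)
size-2^2 implicants → --10  0--0
Unchecked terms (primes): --10, -001, 0--0, 000-

-001, 000-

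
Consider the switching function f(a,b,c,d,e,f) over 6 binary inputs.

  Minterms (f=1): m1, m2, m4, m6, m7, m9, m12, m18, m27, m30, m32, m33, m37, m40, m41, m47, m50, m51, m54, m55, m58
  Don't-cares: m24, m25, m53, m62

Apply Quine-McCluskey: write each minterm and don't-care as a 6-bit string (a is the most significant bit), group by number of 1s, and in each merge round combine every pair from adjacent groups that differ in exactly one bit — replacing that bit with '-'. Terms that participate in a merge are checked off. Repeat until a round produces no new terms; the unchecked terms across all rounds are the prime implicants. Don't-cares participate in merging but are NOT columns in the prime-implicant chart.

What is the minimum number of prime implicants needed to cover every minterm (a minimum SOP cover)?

size-2^0 implicants → 000001(✓)  000010(✓)  000100(✓)  000110(✓)  000111(✓)  001001(✓)  001100(✓)  010010(✓)  011000(✓)  011001(✓)  011011(✓)  011110(✓)  100000(✓)  100001(✓)  100101(✓)  101000(✓)  101001(✓)  101111  110010(✓)  110011(✓)  110101(✓)  110110(✓)  110111(✓)  111010(✓)  111110(✓)
size-2^1 implicants → -00001(✓)  -01001(✓)  -10010  -11110  0-0010  0-1001  00-001(✓)  00-100  000-10  0001-0  00011-  0110-1  01100-  1-0101  10-000(✓)  10-001(✓)  100-01  10000-(✓)  10100-(✓)  11-010(✓)  11-110(✓)  110-10(✓)  110-11(✓)  11001-(✓)  1101-1  11011-(✓)  111-10(✓)
size-2^2 implicants → -0-001  10-00-  11--10  110-1-
Unchecked terms (primes): -0-001, -10010, -11110, 0-0010, 0-1001, 00-100, 000-10, 0001-0, 00011-, 0110-1, 01100-, 1-0101, 10-00-, 100-01, 101111, 11--10, 110-1-, 1101-1
Minterm coverage:
  m1 ⊆ -0-001 [E]
  m2 ⊆ 0-0010,000-10
  m4 ⊆ 00-100,0001-0
  m6 ⊆ 000-10,0001-0,00011-
  m7 ⊆ 00011- [E]
  m9 ⊆ -0-001,0-1001
  m12 ⊆ 00-100 [E]
  m18 ⊆ -10010,0-0010
  m27 ⊆ 0110-1 [E]
  m30 ⊆ -11110 [E]
  m32 ⊆ 10-00- [E]
  m33 ⊆ -0-001,10-00-,100-01
  m37 ⊆ 1-0101,100-01
  m40 ⊆ 10-00- [E]
  m41 ⊆ -0-001,10-00-
  m47 ⊆ 101111 [E]
  m50 ⊆ -10010,11--10,110-1-
  m51 ⊆ 110-1- [E]
  m54 ⊆ 11--10,110-1-
  m55 ⊆ 110-1-,1101-1
  m58 ⊆ 11--10 [E]
E = {-0-001, -11110, 00-100, 00011-, 0110-1, 10-00-, 101111, 11--10, 110-1-}
Petrick residual → 0-0010, 1-0101
Cover = b'd'e'f + bcdef' + a'c'd'ef' + a'b'de'f' + a'b'c'de + a'bcd'f + ac'de'f + ab'd'e' + ab'cdef + abef' + abc'e  |cover|=11

11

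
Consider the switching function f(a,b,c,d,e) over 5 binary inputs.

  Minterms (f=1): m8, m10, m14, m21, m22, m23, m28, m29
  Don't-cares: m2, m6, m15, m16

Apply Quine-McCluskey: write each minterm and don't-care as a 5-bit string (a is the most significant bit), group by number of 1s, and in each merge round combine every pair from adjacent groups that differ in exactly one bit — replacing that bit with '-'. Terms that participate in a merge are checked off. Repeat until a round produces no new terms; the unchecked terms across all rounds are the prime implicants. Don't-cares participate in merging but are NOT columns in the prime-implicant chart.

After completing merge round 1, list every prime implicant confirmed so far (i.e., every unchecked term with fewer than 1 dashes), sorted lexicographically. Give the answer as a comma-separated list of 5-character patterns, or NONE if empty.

10000

Round 0: 00010✓ 00110✓ 01000✓ 01010✓ 01110✓ 01111✓ 10000 10101✓ 10110✓ 10111✓ 11100✓ 11101✓
Round 1: -0110 0-010✓ 0-110✓ 00-10✓ 01-10✓ 010-0 0111- 1-101 101-1 1011- 1110-
Round 2: 0--10
PIs = {-0110, 0--10, 010-0, 0111-, 1-101, 10000, 101-1, 1011-, 1110-}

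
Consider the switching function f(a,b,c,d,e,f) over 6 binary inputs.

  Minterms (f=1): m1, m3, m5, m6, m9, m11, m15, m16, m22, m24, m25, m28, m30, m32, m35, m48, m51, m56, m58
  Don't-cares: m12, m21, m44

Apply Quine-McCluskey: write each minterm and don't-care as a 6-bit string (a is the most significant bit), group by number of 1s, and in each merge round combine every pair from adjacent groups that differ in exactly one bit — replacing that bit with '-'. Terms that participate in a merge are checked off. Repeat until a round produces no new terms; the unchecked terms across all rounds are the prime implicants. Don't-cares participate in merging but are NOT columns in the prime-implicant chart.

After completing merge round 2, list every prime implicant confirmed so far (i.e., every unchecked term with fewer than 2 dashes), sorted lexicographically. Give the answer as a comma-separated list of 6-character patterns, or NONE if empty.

-00011, -01100, 0-0101, 0-0110, 0-1001, 0-1100, 000-01, 001-11, 01-110, 011-00, 01100-, 0111-0, 1-0000, 1-0011, 1110-0

[col 0] 000001*, 000011*, 000101*, 000110*, 001001*, 001011*, 001100*, 001111*, 010000*, 010101*, 010110*, 011000*, 011001*, 011100*, 011110*, 100000*, 100011*, 101100*, 110000*, 110011*, 111000*, 111010*
[col 1] -00011, -01100, -10000*, -11000*, 0-0101, 0-0110, 0-1001, 0-1100, 00-001*, 00-011*, 000-01, 0000-1*, 001-11, 0010-1*, 01-000*, 01-110, 011-00, 01100-, 0111-0, 1-0000, 1-0011, 11-000*, 1110-0
[col 2] -1-000, 00-0-1
Prime implicants: -00011, -01100, -1-000, 0-0101, 0-0110, 0-1001, 0-1100, 00-0-1, 000-01, 001-11, 01-110, 011-00, 01100-, 0111-0, 1-0000, 1-0011, 1110-0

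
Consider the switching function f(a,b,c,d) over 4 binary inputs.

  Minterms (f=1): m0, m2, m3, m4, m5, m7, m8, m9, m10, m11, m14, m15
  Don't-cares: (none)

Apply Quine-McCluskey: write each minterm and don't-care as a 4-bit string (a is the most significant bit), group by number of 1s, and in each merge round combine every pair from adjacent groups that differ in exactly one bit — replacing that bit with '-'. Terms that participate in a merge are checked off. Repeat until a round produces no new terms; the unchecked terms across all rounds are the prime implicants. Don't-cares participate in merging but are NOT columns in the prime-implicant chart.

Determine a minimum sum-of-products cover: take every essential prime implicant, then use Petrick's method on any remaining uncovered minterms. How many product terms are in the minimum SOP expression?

[col 0] 0000*, 0010*, 0011*, 0100*, 0101*, 0111*, 1000*, 1001*, 1010*, 1011*, 1110*, 1111*
[col 1] -000*, -010*, -011*, -111*, 0-00, 0-11*, 00-0*, 001-*, 01-1, 010-, 1-10*, 1-11*, 10-0*, 10-1*, 100-*, 101-*, 111-*
[col 2] --11, -0-0, -01-, 1-1-, 10--
Prime implicants: --11, -0-0, -01-, 0-00, 01-1, 010-, 1-1-, 10--
PI chart (minterm → PIs covering it):
  0 | -0-0,0-00
  2 | -0-0,-01-
  3 | --11,-01-
  4 | 0-00,010-
  5 | 01-1,010-
  7 | --11,01-1
  8 | -0-0,10--
  9 | 10--  (sole → essential)
  10 | -0-0,-01-,1-1-,10--
  11 | --11,-01-,1-1-,10--
  14 | 1-1-  (sole → essential)
  15 | --11,1-1-
Essential prime implicants: 1-1-, 10--
Petrick residual → --11, -0-0, 010-
Minimum SOP uses 5 PIs: cd + b'd' + a'bc' + ac + ab'

5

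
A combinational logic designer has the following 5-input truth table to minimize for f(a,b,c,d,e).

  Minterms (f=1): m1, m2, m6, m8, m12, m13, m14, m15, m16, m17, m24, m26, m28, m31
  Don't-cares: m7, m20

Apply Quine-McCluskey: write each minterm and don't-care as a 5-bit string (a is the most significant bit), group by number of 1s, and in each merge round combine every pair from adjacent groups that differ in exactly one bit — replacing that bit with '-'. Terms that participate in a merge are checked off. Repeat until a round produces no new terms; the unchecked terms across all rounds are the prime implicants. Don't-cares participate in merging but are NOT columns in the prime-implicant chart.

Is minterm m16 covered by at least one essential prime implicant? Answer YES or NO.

NO

[col 0] 00001*, 00010*, 00110*, 00111*, 01000*, 01100*, 01101*, 01110*, 01111*, 10000*, 10001*, 10100*, 11000*, 11010*, 11100*, 11111*
[col 1] -0001, -1000*, -1100*, -1111, 0-110*, 0-111*, 00-10, 0011-*, 01-00*, 011-0*, 011-1*, 0110-*, 0111-*, 1-000*, 1-100*, 10-00*, 1000-, 11-00*, 110-0
[col 2] -1-00, 0-11-, 011--, 1--00
Prime implicants: -0001, -1-00, -1111, 0-11-, 00-10, 011--, 1--00, 1000-, 110-0
PI chart (minterm → PIs covering it):
  1 | -0001  (sole → essential)
  2 | 00-10  (sole → essential)
  6 | 0-11-,00-10
  8 | -1-00  (sole → essential)
  12 | -1-00,011--
  13 | 011--  (sole → essential)
  14 | 0-11-,011--
  15 | -1111,0-11-,011--
  16 | 1--00,1000-
  17 | -0001,1000-
  24 | -1-00,1--00,110-0
  26 | 110-0  (sole → essential)
  28 | -1-00,1--00
  31 | -1111  (sole → essential)
Essential prime implicants: -0001, -1-00, -1111, 00-10, 011--, 110-0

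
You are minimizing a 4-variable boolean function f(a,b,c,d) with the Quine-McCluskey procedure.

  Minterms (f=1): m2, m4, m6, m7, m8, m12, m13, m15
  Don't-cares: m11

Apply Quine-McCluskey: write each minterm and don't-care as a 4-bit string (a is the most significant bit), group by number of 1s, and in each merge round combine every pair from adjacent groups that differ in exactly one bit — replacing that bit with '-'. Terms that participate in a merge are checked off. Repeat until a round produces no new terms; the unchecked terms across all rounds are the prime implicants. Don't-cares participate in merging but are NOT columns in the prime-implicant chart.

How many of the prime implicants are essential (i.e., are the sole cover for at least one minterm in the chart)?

size-2^0 implicants → 0010(✓)  0100(✓)  0110(✓)  0111(✓)  1000(✓)  1011(✓)  1100(✓)  1101(✓)  1111(✓)
size-2^1 implicants → -100  -111  0-10  01-0  011-  1-00  1-11  11-1  110-
Unchecked terms (primes): -100, -111, 0-10, 01-0, 011-, 1-00, 1-11, 11-1, 110-
Minterm coverage:
  m2 ⊆ 0-10 [E]
  m4 ⊆ -100,01-0
  m6 ⊆ 0-10,01-0,011-
  m7 ⊆ -111,011-
  m8 ⊆ 1-00 [E]
  m12 ⊆ -100,1-00,110-
  m13 ⊆ 11-1,110-
  m15 ⊆ -111,1-11,11-1
E = {0-10, 1-00}

2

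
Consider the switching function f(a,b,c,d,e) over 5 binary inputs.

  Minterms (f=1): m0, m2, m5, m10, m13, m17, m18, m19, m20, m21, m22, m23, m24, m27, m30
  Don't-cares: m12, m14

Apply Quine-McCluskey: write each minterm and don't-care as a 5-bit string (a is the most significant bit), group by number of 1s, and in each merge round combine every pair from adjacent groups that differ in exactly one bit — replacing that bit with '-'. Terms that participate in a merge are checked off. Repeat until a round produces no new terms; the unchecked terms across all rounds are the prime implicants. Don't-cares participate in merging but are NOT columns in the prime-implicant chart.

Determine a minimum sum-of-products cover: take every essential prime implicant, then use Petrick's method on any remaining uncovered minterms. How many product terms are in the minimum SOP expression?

9

size-2^0 implicants → 00000(✓)  00010(✓)  00101(✓)  01010(✓)  01100(✓)  01101(✓)  01110(✓)  10001(✓)  10010(✓)  10011(✓)  10100(✓)  10101(✓)  10110(✓)  10111(✓)  11000  11011(✓)  11110(✓)
size-2^1 implicants → -0010  -0101  -1110  0-010  0-101  000-0  01-10  011-0  0110-  1-011  1-110  10-01(✓)  10-10(✓)  10-11(✓)  100-1(✓)  1001-(✓)  101-0(✓)  101-1(✓)  1010-(✓)  1011-(✓)
size-2^2 implicants → 10--1  10-1-  101--
Unchecked terms (primes): -0010, -0101, -1110, 0-010, 0-101, 000-0, 01-10, 011-0, 0110-, 1-011, 1-110, 10--1, 10-1-, 101--, 11000
Minterm coverage:
  m0 ⊆ 000-0 [E]
  m2 ⊆ -0010,0-010,000-0
  m5 ⊆ -0101,0-101
  m10 ⊆ 0-010,01-10
  m13 ⊆ 0-101,0110-
  m17 ⊆ 10--1 [E]
  m18 ⊆ -0010,10-1-
  m19 ⊆ 1-011,10--1,10-1-
  m20 ⊆ 101-- [E]
  m21 ⊆ -0101,10--1,101--
  m22 ⊆ 1-110,10-1-,101--
  m23 ⊆ 10--1,10-1-,101--
  m24 ⊆ 11000 [E]
  m27 ⊆ 1-011 [E]
  m30 ⊆ -1110,1-110
E = {000-0, 1-011, 10--1, 101--, 11000}
Petrick residual → -0010, -1110, 0-010, 0-101
Cover = b'c'de' + bcde' + a'c'de' + a'cd'e + a'b'c'e' + ac'de + ab'e + ab'c + abc'd'e'  |cover|=9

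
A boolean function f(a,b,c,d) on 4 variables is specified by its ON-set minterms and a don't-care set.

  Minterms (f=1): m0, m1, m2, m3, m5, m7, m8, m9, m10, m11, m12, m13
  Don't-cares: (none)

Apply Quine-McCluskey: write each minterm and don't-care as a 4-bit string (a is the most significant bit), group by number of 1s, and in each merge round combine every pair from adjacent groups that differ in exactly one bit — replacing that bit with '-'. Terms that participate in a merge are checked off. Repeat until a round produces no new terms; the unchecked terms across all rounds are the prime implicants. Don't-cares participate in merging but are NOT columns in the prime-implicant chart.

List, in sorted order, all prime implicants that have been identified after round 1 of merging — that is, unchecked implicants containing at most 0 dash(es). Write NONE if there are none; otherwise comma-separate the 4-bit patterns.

Round 0: 0000✓ 0001✓ 0010✓ 0011✓ 0101✓ 0111✓ 1000✓ 1001✓ 1010✓ 1011✓ 1100✓ 1101✓
Round 1: -000✓ -001✓ -010✓ -011✓ -101✓ 0-01✓ 0-11✓ 00-0✓ 00-1✓ 000-✓ 001-✓ 01-1✓ 1-00✓ 1-01✓ 10-0✓ 10-1✓ 100-✓ 101-✓ 110-✓
Round 2: --01 -0-0✓ -0-1✓ -00-✓ -01-✓ 0--1 00--✓ 1-0- 10--✓
Round 3: -0--
PIs = {--01, -0--, 0--1, 1-0-}

NONE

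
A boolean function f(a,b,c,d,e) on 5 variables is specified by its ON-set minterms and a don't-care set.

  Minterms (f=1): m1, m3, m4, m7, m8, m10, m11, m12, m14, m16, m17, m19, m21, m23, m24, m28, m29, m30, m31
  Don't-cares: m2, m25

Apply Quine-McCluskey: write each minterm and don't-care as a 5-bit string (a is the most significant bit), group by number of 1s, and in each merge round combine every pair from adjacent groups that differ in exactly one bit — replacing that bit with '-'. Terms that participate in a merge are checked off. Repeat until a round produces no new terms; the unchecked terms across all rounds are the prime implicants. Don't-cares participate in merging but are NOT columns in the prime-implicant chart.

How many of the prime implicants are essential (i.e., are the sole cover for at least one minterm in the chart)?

5

[col 0] 00001*, 00010*, 00011*, 00100*, 00111*, 01000*, 01010*, 01011*, 01100*, 01110*, 10000*, 10001*, 10011*, 10101*, 10111*, 11000*, 11001*, 11100*, 11101*, 11110*, 11111*
[col 1] -0001*, -0011*, -0111*, -1000*, -1100*, -1110*, 0-010*, 0-011*, 0-100, 00-11*, 000-1*, 0001-*, 01-00*, 01-10*, 010-0*, 0101-*, 011-0*, 1-000*, 1-001*, 1-101*, 1-111*, 10-01*, 10-11*, 100-1*, 1000-*, 101-1*, 11-00*, 11-01*, 1100-*, 111-0*, 111-1*, 1110-*, 1111-*
[col 2] -0-11, -00-1, -1-00, -11-0, 0-01-, 01--0, 1--01, 1-00-, 1-1-1, 10--1, 11-0-, 111--
Prime implicants: -0-11, -00-1, -1-00, -11-0, 0-01-, 0-100, 01--0, 1--01, 1-00-, 1-1-1, 10--1, 11-0-, 111--
PI chart (minterm → PIs covering it):
  1 | -00-1  (sole → essential)
  3 | -0-11,-00-1,0-01-
  4 | 0-100  (sole → essential)
  7 | -0-11  (sole → essential)
  8 | -1-00,01--0
  10 | 0-01-,01--0
  11 | 0-01-  (sole → essential)
  12 | -1-00,-11-0,0-100,01--0
  14 | -11-0,01--0
  16 | 1-00-  (sole → essential)
  17 | -00-1,1--01,1-00-,10--1
  19 | -0-11,-00-1,10--1
  21 | 1--01,1-1-1,10--1
  23 | -0-11,1-1-1,10--1
  24 | -1-00,1-00-,11-0-
  28 | -1-00,-11-0,11-0-,111--
  29 | 1--01,1-1-1,11-0-,111--
  30 | -11-0,111--
  31 | 1-1-1,111--
Essential prime implicants: -0-11, -00-1, 0-01-, 0-100, 1-00-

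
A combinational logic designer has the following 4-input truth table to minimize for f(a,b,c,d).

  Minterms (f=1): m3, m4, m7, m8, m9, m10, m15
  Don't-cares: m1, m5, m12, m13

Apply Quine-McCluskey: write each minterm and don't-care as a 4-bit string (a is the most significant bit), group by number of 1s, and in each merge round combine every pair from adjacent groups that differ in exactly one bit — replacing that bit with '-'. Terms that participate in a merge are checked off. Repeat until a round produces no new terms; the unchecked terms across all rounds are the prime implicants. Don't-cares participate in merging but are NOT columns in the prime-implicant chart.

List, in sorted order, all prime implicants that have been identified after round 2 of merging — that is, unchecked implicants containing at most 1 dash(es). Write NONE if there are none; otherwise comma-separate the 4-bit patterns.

10-0

[col 0] 0001*, 0011*, 0100*, 0101*, 0111*, 1000*, 1001*, 1010*, 1100*, 1101*, 1111*
[col 1] -001*, -100*, -101*, -111*, 0-01*, 0-11*, 00-1*, 01-1*, 010-*, 1-00*, 1-01*, 10-0, 100-*, 11-1*, 110-*
[col 2] --01, -1-1, -10-, 0--1, 1-0-
Prime implicants: --01, -1-1, -10-, 0--1, 1-0-, 10-0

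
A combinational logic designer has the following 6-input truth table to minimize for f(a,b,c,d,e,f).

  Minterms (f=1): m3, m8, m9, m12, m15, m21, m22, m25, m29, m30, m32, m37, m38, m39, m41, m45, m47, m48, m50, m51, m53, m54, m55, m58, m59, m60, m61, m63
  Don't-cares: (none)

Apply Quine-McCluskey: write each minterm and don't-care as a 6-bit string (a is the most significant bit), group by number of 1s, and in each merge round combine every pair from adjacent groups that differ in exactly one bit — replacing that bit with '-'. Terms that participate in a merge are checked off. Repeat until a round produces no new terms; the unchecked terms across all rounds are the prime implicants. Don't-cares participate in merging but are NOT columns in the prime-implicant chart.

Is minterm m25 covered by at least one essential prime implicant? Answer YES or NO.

size-2^0 implicants → 000011  001000(✓)  001001(✓)  001100(✓)  001111(✓)  010101(✓)  010110(✓)  011001(✓)  011101(✓)  011110(✓)  100000(✓)  100101(✓)  100110(✓)  100111(✓)  101001(✓)  101101(✓)  101111(✓)  110000(✓)  110010(✓)  110011(✓)  110101(✓)  110110(✓)  110111(✓)  111010(✓)  111011(✓)  111100(✓)  111101(✓)  111111(✓)
size-2^1 implicants → -01001  -01111  -10101(✓)  -10110  -11101(✓)  0-1001  001-00  00100-  01-101(✓)  01-110  011-01  1-0000  1-0101(✓)  1-0110(✓)  1-0111(✓)  1-1101(✓)  1-1111(✓)  10-101(✓)  10-111(✓)  1001-1(✓)  10011-(✓)  101-01  1011-1(✓)  11-010(✓)  11-011(✓)  11-101(✓)  11-111(✓)  110-10(✓)  110-11(✓)  1100-0  11001-(✓)  1101-1(✓)  11011-(✓)  111-11(✓)  11101-(✓)  1111-1(✓)  11110-
size-2^2 implicants → -1-101  1--101(✓)  1--111(✓)  1-01-1(✓)  1-011-  1-11-1(✓)  10-1-1(✓)  11--11  11-01-  11-1-1(✓)  110-1-
size-2^3 implicants → 1--1-1
Unchecked terms (primes): -01001, -01111, -1-101, -10110, 0-1001, 000011, 001-00, 00100-, 01-110, 011-01, 1--1-1, 1-0000, 1-011-, 101-01, 11--11, 11-01-, 110-1-, 1100-0, 11110-
Minterm coverage:
  m3 ⊆ 000011 [E]
  m8 ⊆ 001-00,00100-
  m9 ⊆ -01001,0-1001,00100-
  m12 ⊆ 001-00 [E]
  m15 ⊆ -01111 [E]
  m21 ⊆ -1-101 [E]
  m22 ⊆ -10110,01-110
  m25 ⊆ 0-1001,011-01
  m29 ⊆ -1-101,011-01
  m30 ⊆ 01-110 [E]
  m32 ⊆ 1-0000 [E]
  m37 ⊆ 1--1-1 [E]
  m38 ⊆ 1-011- [E]
  m39 ⊆ 1--1-1,1-011-
  m41 ⊆ -01001,101-01
  m45 ⊆ 1--1-1,101-01
  m47 ⊆ -01111,1--1-1
  m48 ⊆ 1-0000,1100-0
  m50 ⊆ 11-01-,110-1-,1100-0
  m51 ⊆ 11--11,11-01-,110-1-
  m53 ⊆ -1-101,1--1-1
  m54 ⊆ -10110,1-011-,110-1-
  m55 ⊆ 1--1-1,1-011-,11--11,110-1-
  m58 ⊆ 11-01- [E]
  m59 ⊆ 11--11,11-01-
  m60 ⊆ 11110- [E]
  m61 ⊆ -1-101,1--1-1,11110-
  m63 ⊆ 1--1-1,11--11
E = {-01111, -1-101, 000011, 001-00, 01-110, 1--1-1, 1-0000, 1-011-, 11-01-, 11110-}

NO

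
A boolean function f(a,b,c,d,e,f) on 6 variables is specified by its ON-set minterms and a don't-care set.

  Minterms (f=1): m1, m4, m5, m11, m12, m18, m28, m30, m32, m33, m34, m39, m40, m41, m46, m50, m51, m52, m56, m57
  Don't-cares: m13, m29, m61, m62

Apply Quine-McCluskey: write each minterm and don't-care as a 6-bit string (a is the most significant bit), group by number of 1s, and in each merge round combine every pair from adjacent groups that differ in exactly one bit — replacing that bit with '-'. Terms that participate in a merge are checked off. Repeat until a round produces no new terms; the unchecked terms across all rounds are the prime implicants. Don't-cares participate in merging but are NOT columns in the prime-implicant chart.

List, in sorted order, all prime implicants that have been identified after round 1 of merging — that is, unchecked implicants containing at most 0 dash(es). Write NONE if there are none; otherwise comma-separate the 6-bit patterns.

[col 0] 000001*, 000100*, 000101*, 001011, 001100*, 001101*, 010010*, 011100*, 011101*, 011110*, 100000*, 100001*, 100010*, 100111, 101000*, 101001*, 101110*, 110010*, 110011*, 110100, 111000*, 111001*, 111101*, 111110*
[col 1] -00001, -10010, -11101, -11110, 0-1100*, 0-1101*, 00-100*, 00-101*, 000-01, 00010-*, 00110-*, 0111-0, 01110-*, 1-0010, 1-1000*, 1-1001*, 1-1110, 10-000*, 10-001*, 1000-0, 10000-*, 10100-*, 11001-, 111-01, 11100-*
[col 2] 0-110-, 00-10-, 1-100-, 10-00-
Prime implicants: -00001, -10010, -11101, -11110, 0-110-, 00-10-, 000-01, 001011, 0111-0, 1-0010, 1-100-, 1-1110, 10-00-, 1000-0, 100111, 11001-, 110100, 111-01

001011, 100111, 110100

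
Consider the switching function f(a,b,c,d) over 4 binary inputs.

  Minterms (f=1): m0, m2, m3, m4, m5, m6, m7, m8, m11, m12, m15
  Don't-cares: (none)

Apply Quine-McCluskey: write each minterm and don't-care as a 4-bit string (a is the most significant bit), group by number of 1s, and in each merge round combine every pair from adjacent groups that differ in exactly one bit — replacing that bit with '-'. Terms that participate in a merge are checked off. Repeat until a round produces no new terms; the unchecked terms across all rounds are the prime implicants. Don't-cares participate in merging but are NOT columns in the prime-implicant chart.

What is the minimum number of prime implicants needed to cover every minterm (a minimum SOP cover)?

[col 0] 0000*, 0010*, 0011*, 0100*, 0101*, 0110*, 0111*, 1000*, 1011*, 1100*, 1111*
[col 1] -000*, -011*, -100*, -111*, 0-00*, 0-10*, 0-11*, 00-0*, 001-*, 01-0*, 01-1*, 010-*, 011-*, 1-00*, 1-11*
[col 2] --00, --11, 0--0, 0-1-, 01--
Prime implicants: --00, --11, 0--0, 0-1-, 01--
PI chart (minterm → PIs covering it):
  0 | --00,0--0
  2 | 0--0,0-1-
  3 | --11,0-1-
  4 | --00,0--0,01--
  5 | 01--  (sole → essential)
  6 | 0--0,0-1-,01--
  7 | --11,0-1-,01--
  8 | --00  (sole → essential)
  11 | --11  (sole → essential)
  12 | --00  (sole → essential)
  15 | --11  (sole → essential)
Essential prime implicants: --00, --11, 01--
Petrick residual → 0--0
Minimum SOP uses 4 PIs: c'd' + cd + a'd' + a'b

4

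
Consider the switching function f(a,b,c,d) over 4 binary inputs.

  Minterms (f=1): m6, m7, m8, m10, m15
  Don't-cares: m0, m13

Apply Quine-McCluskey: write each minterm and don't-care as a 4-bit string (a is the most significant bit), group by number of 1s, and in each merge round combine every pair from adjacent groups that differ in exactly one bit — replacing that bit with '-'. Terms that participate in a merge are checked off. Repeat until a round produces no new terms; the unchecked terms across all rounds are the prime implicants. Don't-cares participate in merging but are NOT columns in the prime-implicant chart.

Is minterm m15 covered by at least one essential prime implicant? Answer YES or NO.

Round 0: 0000✓ 0110✓ 0111✓ 1000✓ 1010✓ 1101✓ 1111✓
Round 1: -000 -111 011- 10-0 11-1
PIs = {-000, -111, 011-, 10-0, 11-1}
Coverage chart:
  m6: 011- ←essential
  m7: -111,011-
  m8: -000,10-0
  m10: 10-0 ←essential
  m15: -111,11-1
Essential: 011-, 10-0

NO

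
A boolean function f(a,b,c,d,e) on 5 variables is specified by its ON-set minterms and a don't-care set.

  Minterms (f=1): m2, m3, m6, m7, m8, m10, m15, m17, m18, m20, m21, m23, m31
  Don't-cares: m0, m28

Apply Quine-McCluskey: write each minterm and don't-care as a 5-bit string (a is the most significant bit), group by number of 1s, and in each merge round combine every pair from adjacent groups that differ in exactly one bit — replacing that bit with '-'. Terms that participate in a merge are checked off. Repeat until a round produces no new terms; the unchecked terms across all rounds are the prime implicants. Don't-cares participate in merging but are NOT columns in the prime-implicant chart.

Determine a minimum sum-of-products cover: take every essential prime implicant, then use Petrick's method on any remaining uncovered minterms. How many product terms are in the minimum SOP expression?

6

size-2^0 implicants → 00000(✓)  00010(✓)  00011(✓)  00110(✓)  00111(✓)  01000(✓)  01010(✓)  01111(✓)  10001(✓)  10010(✓)  10100(✓)  10101(✓)  10111(✓)  11100(✓)  11111(✓)
size-2^1 implicants → -0010  -0111(✓)  -1111(✓)  0-000(✓)  0-010(✓)  0-111(✓)  00-10(✓)  00-11(✓)  000-0(✓)  0001-(✓)  0011-(✓)  010-0(✓)  1-100  1-111(✓)  10-01  101-1  1010-
size-2^2 implicants → --111  0-0-0  00-1-
Unchecked terms (primes): --111, -0010, 0-0-0, 00-1-, 1-100, 10-01, 101-1, 1010-
Minterm coverage:
  m2 ⊆ -0010,0-0-0,00-1-
  m3 ⊆ 00-1- [E]
  m6 ⊆ 00-1- [E]
  m7 ⊆ --111,00-1-
  m8 ⊆ 0-0-0 [E]
  m10 ⊆ 0-0-0 [E]
  m15 ⊆ --111 [E]
  m17 ⊆ 10-01 [E]
  m18 ⊆ -0010 [E]
  m20 ⊆ 1-100,1010-
  m21 ⊆ 10-01,101-1,1010-
  m23 ⊆ --111,101-1
  m31 ⊆ --111 [E]
E = {--111, -0010, 0-0-0, 00-1-, 10-01}
Petrick residual → 1-100
Cover = cde + b'c'de' + a'c'e' + a'b'd + acd'e' + ab'd'e  |cover|=6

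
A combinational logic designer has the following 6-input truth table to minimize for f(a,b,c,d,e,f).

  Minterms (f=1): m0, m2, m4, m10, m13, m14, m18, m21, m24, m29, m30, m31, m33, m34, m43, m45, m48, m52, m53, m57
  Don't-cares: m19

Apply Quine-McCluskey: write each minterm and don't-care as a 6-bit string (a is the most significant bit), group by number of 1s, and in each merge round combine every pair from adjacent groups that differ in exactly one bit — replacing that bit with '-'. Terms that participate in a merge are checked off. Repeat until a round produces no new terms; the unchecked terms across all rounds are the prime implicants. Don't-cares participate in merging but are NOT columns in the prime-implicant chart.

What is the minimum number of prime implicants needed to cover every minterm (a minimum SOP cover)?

13

[col 0] 000000*, 000010*, 000100*, 001010*, 001101*, 001110*, 010010*, 010011*, 010101*, 011000, 011101*, 011110*, 011111*, 100001, 100010*, 101011, 101101*, 110000*, 110100*, 110101*, 111001
[col 1] -00010, -01101, -10101, 0-0010, 0-1101, 0-1110, 00-010, 000-00, 0000-0, 001-10, 01-101, 01001-, 0111-1, 01111-, 110-00, 11010-
Prime implicants: -00010, -01101, -10101, 0-0010, 0-1101, 0-1110, 00-010, 000-00, 0000-0, 001-10, 01-101, 01001-, 011000, 0111-1, 01111-, 100001, 101011, 110-00, 11010-, 111001
PI chart (minterm → PIs covering it):
  0 | 000-00,0000-0
  2 | -00010,0-0010,00-010,0000-0
  4 | 000-00  (sole → essential)
  10 | 00-010,001-10
  13 | -01101,0-1101
  14 | 0-1110,001-10
  18 | 0-0010,01001-
  21 | -10101,01-101
  24 | 011000  (sole → essential)
  29 | 0-1101,01-101,0111-1
  30 | 0-1110,01111-
  31 | 0111-1,01111-
  33 | 100001  (sole → essential)
  34 | -00010  (sole → essential)
  43 | 101011  (sole → essential)
  45 | -01101  (sole → essential)
  48 | 110-00  (sole → essential)
  52 | 110-00,11010-
  53 | -10101,11010-
  57 | 111001  (sole → essential)
Essential prime implicants: -00010, -01101, 000-00, 011000, 100001, 101011, 110-00, 111001
Petrick residual → -10101, 0-0010, 0-1101, 001-10, 01111-
Minimum SOP uses 13 PIs: b'c'd'ef' + b'cde'f + bc'de'f + a'c'd'ef' + a'cde'f + a'b'c'e'f' + a'b'cef' + a'bcd'e'f' + a'bcde + ab'c'd'e'f + ab'cd'ef + abc'e'f' + abcd'e'f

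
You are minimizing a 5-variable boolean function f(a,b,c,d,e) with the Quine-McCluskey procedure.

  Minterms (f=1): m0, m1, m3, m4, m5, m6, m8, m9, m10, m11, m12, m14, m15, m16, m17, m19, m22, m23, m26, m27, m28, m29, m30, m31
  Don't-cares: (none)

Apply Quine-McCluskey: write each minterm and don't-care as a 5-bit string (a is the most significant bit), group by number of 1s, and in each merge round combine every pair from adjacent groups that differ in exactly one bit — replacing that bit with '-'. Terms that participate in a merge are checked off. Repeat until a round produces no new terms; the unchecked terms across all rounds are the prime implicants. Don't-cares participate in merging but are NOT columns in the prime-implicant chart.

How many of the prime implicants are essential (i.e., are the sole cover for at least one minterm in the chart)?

4

Round 0: 00000✓ 00001✓ 00011✓ 00100✓ 00101✓ 00110✓ 01000✓ 01001✓ 01010✓ 01011✓ 01100✓ 01110✓ 01111✓ 10000✓ 10001✓ 10011✓ 10110✓ 10111✓ 11010✓ 11011✓ 11100✓ 11101✓ 11110✓ 11111✓
Round 1: -0000✓ -0001✓ -0011✓ -0110✓ -1010✓ -1011✓ -1100✓ -1110✓ -1111✓ 0-000✓ 0-001✓ 0-011✓ 0-100✓ 0-110✓ 00-00✓ 00-01✓ 000-1✓ 0000-✓ 001-0✓ 0010-✓ 01-00✓ 01-10✓ 01-11✓ 010-0✓ 010-1✓ 0100-✓ 0101-✓ 011-0✓ 0111-✓ 1-011✓ 1-110✓ 1-111✓ 10-11✓ 100-1✓ 1000-✓ 1011-✓ 11-10✓ 11-11✓ 1101-✓ 111-0✓ 111-1✓ 1110-✓ 1111-✓
Round 2: --011 --110 -00-1 -000- -1-10✓ -1-11✓ -101-✓ -11-0 -111-✓ 0--00 0-0-1 0-00- 0-1-0 00-0- 01--0 01-1-✓ 010-- 1--11 1-11- 11-1-✓ 111--
Round 3: -1-1-
PIs = {--011, --110, -00-1, -000-, -1-1-, -11-0, 0--00, 0-0-1, 0-00-, 0-1-0, 00-0-, 01--0, 010--, 1--11, 1-11-, 111--}
Coverage chart:
  m0: -000-,0--00,0-00-,00-0-
  m1: -00-1,-000-,0-0-1,0-00-,00-0-
  m3: --011,-00-1,0-0-1
  m4: 0--00,0-1-0,00-0-
  m5: 00-0- ←essential
  m6: --110,0-1-0
  m8: 0--00,0-00-,01--0,010--
  m9: 0-0-1,0-00-,010--
  m10: -1-1-,01--0,010--
  m11: --011,-1-1-,0-0-1,010--
  m12: -11-0,0--00,0-1-0,01--0
  m14: --110,-1-1-,-11-0,0-1-0,01--0
  m15: -1-1- ←essential
  m16: -000- ←essential
  m17: -00-1,-000-
  m19: --011,-00-1,1--11
  m22: --110,1-11-
  m23: 1--11,1-11-
  m26: -1-1- ←essential
  m27: --011,-1-1-,1--11
  m28: -11-0,111--
  m29: 111-- ←essential
  m30: --110,-1-1-,-11-0,1-11-,111--
  m31: -1-1-,1--11,1-11-,111--
Essential: -000-, -1-1-, 00-0-, 111--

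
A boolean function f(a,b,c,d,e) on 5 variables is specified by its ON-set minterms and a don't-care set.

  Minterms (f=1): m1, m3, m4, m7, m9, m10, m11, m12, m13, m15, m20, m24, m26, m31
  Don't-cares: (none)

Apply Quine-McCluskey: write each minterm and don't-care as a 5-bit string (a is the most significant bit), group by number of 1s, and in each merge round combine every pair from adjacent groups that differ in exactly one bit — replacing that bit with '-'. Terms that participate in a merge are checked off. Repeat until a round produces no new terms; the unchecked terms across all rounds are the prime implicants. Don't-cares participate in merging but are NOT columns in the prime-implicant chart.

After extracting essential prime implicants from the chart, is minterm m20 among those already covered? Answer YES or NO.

YES

Round 0: 00001✓ 00011✓ 00100✓ 00111✓ 01001✓ 01010✓ 01011✓ 01100✓ 01101✓ 01111✓ 10100✓ 11000✓ 11010✓ 11111✓
Round 1: -0100 -1010 -1111 0-001✓ 0-011✓ 0-100 0-111✓ 00-11✓ 000-1✓ 01-01✓ 01-11✓ 010-1✓ 0101- 011-1✓ 0110- 110-0
Round 2: 0--11 0-0-1 01--1
PIs = {-0100, -1010, -1111, 0--11, 0-0-1, 0-100, 01--1, 0101-, 0110-, 110-0}
Coverage chart:
  m1: 0-0-1 ←essential
  m3: 0--11,0-0-1
  m4: -0100,0-100
  m7: 0--11 ←essential
  m9: 0-0-1,01--1
  m10: -1010,0101-
  m11: 0--11,0-0-1,01--1,0101-
  m12: 0-100,0110-
  m13: 01--1,0110-
  m15: -1111,0--11,01--1
  m20: -0100 ←essential
  m24: 110-0 ←essential
  m26: -1010,110-0
  m31: -1111 ←essential
Essential: -0100, -1111, 0--11, 0-0-1, 110-0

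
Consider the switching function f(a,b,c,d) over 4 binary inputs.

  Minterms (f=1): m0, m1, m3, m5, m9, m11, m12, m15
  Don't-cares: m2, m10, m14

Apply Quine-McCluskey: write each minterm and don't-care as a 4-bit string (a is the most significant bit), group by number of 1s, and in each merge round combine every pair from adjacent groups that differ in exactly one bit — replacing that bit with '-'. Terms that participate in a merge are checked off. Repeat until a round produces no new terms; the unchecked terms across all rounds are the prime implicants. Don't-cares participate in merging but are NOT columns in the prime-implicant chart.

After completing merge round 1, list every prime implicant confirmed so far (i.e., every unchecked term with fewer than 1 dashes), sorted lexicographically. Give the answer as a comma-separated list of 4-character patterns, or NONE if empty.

size-2^0 implicants → 0000(✓)  0001(✓)  0010(✓)  0011(✓)  0101(✓)  1001(✓)  1010(✓)  1011(✓)  1100(✓)  1110(✓)  1111(✓)
size-2^1 implicants → -001(✓)  -010(✓)  -011(✓)  0-01  00-0(✓)  00-1(✓)  000-(✓)  001-(✓)  1-10(✓)  1-11(✓)  10-1(✓)  101-(✓)  11-0  111-(✓)
size-2^2 implicants → -0-1  -01-  00--  1-1-
Unchecked terms (primes): -0-1, -01-, 0-01, 00--, 1-1-, 11-0

NONE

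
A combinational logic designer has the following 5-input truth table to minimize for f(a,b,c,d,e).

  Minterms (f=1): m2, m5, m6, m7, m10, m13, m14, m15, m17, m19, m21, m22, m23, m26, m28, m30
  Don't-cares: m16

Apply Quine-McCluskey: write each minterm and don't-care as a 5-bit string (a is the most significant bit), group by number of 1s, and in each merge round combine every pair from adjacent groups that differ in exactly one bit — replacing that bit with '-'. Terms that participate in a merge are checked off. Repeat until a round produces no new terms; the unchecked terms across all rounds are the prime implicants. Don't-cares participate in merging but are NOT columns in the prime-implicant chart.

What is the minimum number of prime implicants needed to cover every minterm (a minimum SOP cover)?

size-2^0 implicants → 00010(✓)  00101(✓)  00110(✓)  00111(✓)  01010(✓)  01101(✓)  01110(✓)  01111(✓)  10000(✓)  10001(✓)  10011(✓)  10101(✓)  10110(✓)  10111(✓)  11010(✓)  11100(✓)  11110(✓)
size-2^1 implicants → -0101(✓)  -0110(✓)  -0111(✓)  -1010(✓)  -1110(✓)  0-010(✓)  0-101(✓)  0-110(✓)  0-111(✓)  00-10(✓)  001-1(✓)  0011-(✓)  01-10(✓)  011-1(✓)  0111-(✓)  1-110(✓)  10-01(✓)  10-11(✓)  100-1(✓)  1000-  101-1(✓)  1011-(✓)  11-10(✓)  111-0
size-2^2 implicants → --110  -01-1  -011-  -1-10  0--10  0-1-1  0-11-  10--1
Unchecked terms (primes): --110, -01-1, -011-, -1-10, 0--10, 0-1-1, 0-11-, 10--1, 1000-, 111-0
Minterm coverage:
  m2 ⊆ 0--10 [E]
  m5 ⊆ -01-1,0-1-1
  m6 ⊆ --110,-011-,0--10,0-11-
  m7 ⊆ -01-1,-011-,0-1-1,0-11-
  m10 ⊆ -1-10,0--10
  m13 ⊆ 0-1-1 [E]
  m14 ⊆ --110,-1-10,0--10,0-11-
  m15 ⊆ 0-1-1,0-11-
  m17 ⊆ 10--1,1000-
  m19 ⊆ 10--1 [E]
  m21 ⊆ -01-1,10--1
  m22 ⊆ --110,-011-
  m23 ⊆ -01-1,-011-,10--1
  m26 ⊆ -1-10 [E]
  m28 ⊆ 111-0 [E]
  m30 ⊆ --110,-1-10,111-0
E = {-1-10, 0--10, 0-1-1, 10--1, 111-0}
Petrick residual → --110
Cover = cde' + bde' + a'de' + a'ce + ab'e + abce'  |cover|=6

6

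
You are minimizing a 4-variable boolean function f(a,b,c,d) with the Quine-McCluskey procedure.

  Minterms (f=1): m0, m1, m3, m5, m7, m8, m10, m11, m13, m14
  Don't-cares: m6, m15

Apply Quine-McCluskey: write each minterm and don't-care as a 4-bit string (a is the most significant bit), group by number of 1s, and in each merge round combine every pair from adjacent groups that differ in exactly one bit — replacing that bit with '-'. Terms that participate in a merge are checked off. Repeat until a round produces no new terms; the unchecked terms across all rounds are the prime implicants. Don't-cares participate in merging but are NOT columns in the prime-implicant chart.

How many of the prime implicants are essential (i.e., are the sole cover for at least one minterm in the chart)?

1

[col 0] 0000*, 0001*, 0011*, 0101*, 0110*, 0111*, 1000*, 1010*, 1011*, 1101*, 1110*, 1111*
[col 1] -000, -011*, -101*, -110*, -111*, 0-01*, 0-11*, 00-1*, 000-, 01-1*, 011-*, 1-10*, 1-11*, 10-0, 101-*, 11-1*, 111-*
[col 2] --11, -1-1, -11-, 0--1, 1-1-
Prime implicants: --11, -000, -1-1, -11-, 0--1, 000-, 1-1-, 10-0
PI chart (minterm → PIs covering it):
  0 | -000,000-
  1 | 0--1,000-
  3 | --11,0--1
  5 | -1-1,0--1
  7 | --11,-1-1,-11-,0--1
  8 | -000,10-0
  10 | 1-1-,10-0
  11 | --11,1-1-
  13 | -1-1  (sole → essential)
  14 | -11-,1-1-
Essential prime implicants: -1-1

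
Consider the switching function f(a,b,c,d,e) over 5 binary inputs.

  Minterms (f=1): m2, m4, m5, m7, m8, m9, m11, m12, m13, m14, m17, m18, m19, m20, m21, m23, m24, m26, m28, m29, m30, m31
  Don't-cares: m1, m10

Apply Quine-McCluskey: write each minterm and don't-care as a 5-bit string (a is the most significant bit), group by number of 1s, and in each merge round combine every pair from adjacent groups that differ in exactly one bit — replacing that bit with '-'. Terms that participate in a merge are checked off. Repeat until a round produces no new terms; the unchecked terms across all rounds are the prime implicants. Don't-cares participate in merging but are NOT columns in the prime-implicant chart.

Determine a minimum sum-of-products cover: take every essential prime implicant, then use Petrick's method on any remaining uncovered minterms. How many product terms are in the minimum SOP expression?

7

size-2^0 implicants → 00001(✓)  00010(✓)  00100(✓)  00101(✓)  00111(✓)  01000(✓)  01001(✓)  01010(✓)  01011(✓)  01100(✓)  01101(✓)  01110(✓)  10001(✓)  10010(✓)  10011(✓)  10100(✓)  10101(✓)  10111(✓)  11000(✓)  11010(✓)  11100(✓)  11101(✓)  11110(✓)  11111(✓)
size-2^1 implicants → -0001(✓)  -0010(✓)  -0100(✓)  -0101(✓)  -0111(✓)  -1000(✓)  -1010(✓)  -1100(✓)  -1101(✓)  -1110(✓)  0-001(✓)  0-010(✓)  0-100(✓)  0-101(✓)  00-01(✓)  001-1(✓)  0010-(✓)  01-00(✓)  01-01(✓)  01-10(✓)  010-0(✓)  010-1(✓)  0100-(✓)  0101-(✓)  011-0(✓)  0110-(✓)  1-010(✓)  1-100(✓)  1-101(✓)  1-111(✓)  10-01(✓)  10-11(✓)  100-1(✓)  1001-  101-1(✓)  1010-(✓)  11-00(✓)  11-10(✓)  110-0(✓)  111-0(✓)  111-1(✓)  1110-(✓)  1111-(✓)
size-2^2 implicants → --010  --100(✓)  --101(✓)  -0-01  -01-1  -010-(✓)  -1-00(✓)  -1-10(✓)  -10-0(✓)  -11-0(✓)  -110-(✓)  0--01  0-10-(✓)  01--0(✓)  01-0-  010--  1-1-1  1-10-(✓)  10--1  11--0(✓)  111--
size-2^3 implicants → --10-  -1--0
Unchecked terms (primes): --010, --10-, -0-01, -01-1, -1--0, 0--01, 01-0-, 010--, 1-1-1, 10--1, 1001-, 111--
Minterm coverage:
  m2 ⊆ --010 [E]
  m4 ⊆ --10- [E]
  m5 ⊆ --10-,-0-01,-01-1,0--01
  m7 ⊆ -01-1 [E]
  m8 ⊆ -1--0,01-0-,010--
  m9 ⊆ 0--01,01-0-,010--
  m11 ⊆ 010-- [E]
  m12 ⊆ --10-,-1--0,01-0-
  m13 ⊆ --10-,0--01,01-0-
  m14 ⊆ -1--0 [E]
  m17 ⊆ -0-01,10--1
  m18 ⊆ --010,1001-
  m19 ⊆ 10--1,1001-
  m20 ⊆ --10- [E]
  m21 ⊆ --10-,-0-01,-01-1,1-1-1,10--1
  m23 ⊆ -01-1,1-1-1,10--1
  m24 ⊆ -1--0 [E]
  m26 ⊆ --010,-1--0
  m28 ⊆ --10-,-1--0,111--
  m29 ⊆ --10-,1-1-1,111--
  m30 ⊆ -1--0,111--
  m31 ⊆ 1-1-1,111--
E = {--010, --10-, -01-1, -1--0, 010--}
Petrick residual → 1-1-1, 10--1
Cover = c'de' + cd' + b'ce + be' + a'bc' + ace + ab'e  |cover|=7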